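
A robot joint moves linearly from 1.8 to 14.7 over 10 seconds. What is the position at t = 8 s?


s = t/T = 8/10 = 0.8
p(t) = p0 + (pf-p0)*s
= 1.8 + (14.7 - 1.8) * 0.8
= 12.12


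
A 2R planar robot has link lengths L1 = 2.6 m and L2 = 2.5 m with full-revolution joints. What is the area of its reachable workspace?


r_max = L1 + L2 = 5.1 m
r_min = |L1 - L2| = 0.1 m
Area = pi*(r_max^2 - r_min^2)
= pi*(26.01 - 0.01)
= pi * 26.0
= 81.6814 m^2


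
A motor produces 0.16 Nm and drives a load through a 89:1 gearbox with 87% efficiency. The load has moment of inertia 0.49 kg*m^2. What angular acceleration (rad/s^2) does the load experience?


tau_out = tau_motor * N * eta
= 0.16 * 89 * 0.87 = 12.3888 Nm
alpha = tau_out / I = 12.3888 / 0.49
= 25.2833 rad/s^2


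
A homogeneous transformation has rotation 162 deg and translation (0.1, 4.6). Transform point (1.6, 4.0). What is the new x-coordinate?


x' = cos(theta)*px - sin(theta)*py + tx
= -0.9511*1.6 - 0.309*4.0 + 0.1
= -2.6578


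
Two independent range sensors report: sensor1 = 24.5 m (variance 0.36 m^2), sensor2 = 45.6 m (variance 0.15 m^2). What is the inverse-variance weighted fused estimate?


w1 = (1/var1) / (1/var1 + 1/var2)
   = 2.7778 / (2.7778 + 6.6667) = 0.2941
w2 = 1 - w1 = 0.7059
fused = w1*s1 + w2*s2 = 7.2059 + 32.1882
= 39.3941 m


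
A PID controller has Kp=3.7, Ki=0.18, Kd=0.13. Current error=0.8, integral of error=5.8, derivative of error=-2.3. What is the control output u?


u = Kp*e + Ki*int(e) + Kd*de/dt
= 3.7*0.8 + 0.18*5.8 + 0.13*(-2.3)
= 2.96 + 1.044 + -0.299
= 3.705


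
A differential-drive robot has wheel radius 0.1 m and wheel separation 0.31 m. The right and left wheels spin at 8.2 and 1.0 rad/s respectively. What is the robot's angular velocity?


vR = r*wR = 0.1*8.2 = 0.82 m/s
vL = r*wL = 0.1*1.0 = 0.1 m/s
v = (vR+vL)/2 = 0.46 m/s
omega = (vR-vL)/L = 2.3226 rad/s
angular velocity = 2.3226 rad/s


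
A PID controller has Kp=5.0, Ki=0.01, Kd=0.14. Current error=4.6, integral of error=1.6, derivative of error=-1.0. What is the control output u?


u = Kp*e + Ki*int(e) + Kd*de/dt
= 5.0*4.6 + 0.01*1.6 + 0.14*(-1.0)
= 23.0 + 0.016 + -0.14
= 22.876


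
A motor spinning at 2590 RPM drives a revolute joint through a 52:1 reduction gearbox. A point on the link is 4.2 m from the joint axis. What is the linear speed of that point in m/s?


omega_motor = 2590 * 2*pi/60 = 271.2242 rad/s
omega_joint = omega_motor / 52 = 5.2158 rad/s
v = omega_joint * r = 5.2158 * 4.2
= 21.9066 m/s


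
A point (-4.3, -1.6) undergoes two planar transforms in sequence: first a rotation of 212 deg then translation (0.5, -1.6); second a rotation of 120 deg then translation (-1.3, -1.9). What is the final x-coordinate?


After transform 1:
x1 = cos(212)*-4.3 - sin(212)*-1.6 + 0.5 = 3.2987
y1 = sin(212)*-4.3 + cos(212)*-1.6 + -1.6 = 2.0355
After transform 2:
x2 = cos(120)*3.2987 - sin(120)*2.0355 + -1.3
= -4.7122


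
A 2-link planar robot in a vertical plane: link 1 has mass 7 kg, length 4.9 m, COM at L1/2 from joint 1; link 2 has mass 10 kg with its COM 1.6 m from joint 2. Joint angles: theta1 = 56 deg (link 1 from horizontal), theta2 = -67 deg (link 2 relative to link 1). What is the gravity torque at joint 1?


Horizontal distance from joint 1 to link-1 COM:
  x_c1 = (L1/2)*cos(t1) = 2.45 * 0.5592 = 1.37 m
Horizontal distance from joint 1 to link-2 COM:
  x_c2 = L1*cos(t1) + Lc2*cos(t1+t2)
       = 4.9*0.5592 + 1.6*0.9816 = 4.3106 m
tau1 = m1*g*x_c1 + m2*g*x_c2
     = 7*9.81*1.37 + 10*9.81*4.3106
     = 94.0795 + 422.8746
     = 516.9541 Nm


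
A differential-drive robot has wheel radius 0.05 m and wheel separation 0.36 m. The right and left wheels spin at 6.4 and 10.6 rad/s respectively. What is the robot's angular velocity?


vR = r*wR = 0.05*6.4 = 0.32 m/s
vL = r*wL = 0.05*10.6 = 0.53 m/s
v = (vR+vL)/2 = 0.425 m/s
omega = (vR-vL)/L = -0.5833 rad/s
angular velocity = -0.5833 rad/s


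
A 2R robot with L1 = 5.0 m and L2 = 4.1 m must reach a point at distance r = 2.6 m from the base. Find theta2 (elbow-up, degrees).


cos(theta2) = (r^2 - L1^2 - L2^2) / (2*L1*L2)
cos(theta2) = (6.76 - 25.0 - 16.81) / 41.0
cos(theta2) = -0.854878
theta2 = 148.7463 degrees


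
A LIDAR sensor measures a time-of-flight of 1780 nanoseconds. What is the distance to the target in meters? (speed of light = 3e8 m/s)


tof = 1780 ns = 1.78e-06 s
dist = c * tof / 2
= 3e8 * 1.78e-06 / 2
= 267.0 m


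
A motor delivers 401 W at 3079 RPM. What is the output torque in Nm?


omega = 3079 * 2*pi/60 = 322.4321 rad/s
tau = P / omega = 401 / 322.4321
= 1.2437 Nm


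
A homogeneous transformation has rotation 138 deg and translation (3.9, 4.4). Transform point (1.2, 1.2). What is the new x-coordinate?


x' = cos(theta)*px - sin(theta)*py + tx
= -0.7431*1.2 - 0.6691*1.2 + 3.9
= 2.2053


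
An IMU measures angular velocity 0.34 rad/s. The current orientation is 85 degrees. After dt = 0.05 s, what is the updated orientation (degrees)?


delta_theta = w * dt = 0.34 * 0.05 = 0.017 rad
= 0.974 deg
theta_new = 85 + 0.974 = 85.974 deg


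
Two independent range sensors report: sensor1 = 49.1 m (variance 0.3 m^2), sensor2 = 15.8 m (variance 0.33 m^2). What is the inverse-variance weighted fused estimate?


w1 = (1/var1) / (1/var1 + 1/var2)
   = 3.3333 / (3.3333 + 3.0303) = 0.5238
w2 = 1 - w1 = 0.4762
fused = w1*s1 + w2*s2 = 25.719 + 7.5238
= 33.2429 m


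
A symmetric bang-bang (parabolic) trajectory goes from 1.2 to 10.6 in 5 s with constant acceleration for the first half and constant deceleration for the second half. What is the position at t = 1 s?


Symmetric rest-to-rest: each phase covers (pf-p0)/2 in time T/2. 0.5*a*(T/2)^2 = (pf-p0)/2 => a = 4*(pf-p0)/T^2
a = 4*(10.6-1.2)/5^2 = 1.504
t = 1 is in the acceleration phase (t <= T/2).
p = p0 + 0.5*a*t^2 = 1.2 + 0.5*1.504*1^2
= 1.952


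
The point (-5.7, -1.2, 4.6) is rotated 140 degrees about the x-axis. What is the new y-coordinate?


Rotation about x-axis: y' = y*cos(theta) - z*sin(theta)
= -1.2 * -0.766 - 4.6 * 0.6428
= -2.0376


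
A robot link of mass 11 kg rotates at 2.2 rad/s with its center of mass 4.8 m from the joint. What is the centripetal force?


F = m * omega^2 * r
= 11 * 2.2^2 * 4.8
= 11 * 4.84 * 4.8
= 255.552 N


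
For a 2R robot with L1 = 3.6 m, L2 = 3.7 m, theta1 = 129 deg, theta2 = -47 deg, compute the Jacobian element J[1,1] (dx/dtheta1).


J[1,1] = -L1*sin(t1) - L2*sin(t1+t2)
= -3.6*sin(129) - 3.7*sin(82)
= -6.4617


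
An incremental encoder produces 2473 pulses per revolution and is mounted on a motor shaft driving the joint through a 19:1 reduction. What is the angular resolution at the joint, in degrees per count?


counts per rev = 2473
effective counts at joint = 2473 * 19 = 46987
resolution = 360 / 46987
= 0.0077 deg/count


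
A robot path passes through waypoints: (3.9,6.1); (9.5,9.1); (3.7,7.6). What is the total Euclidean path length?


Segment lengths:
  seg1 = sqrt((5.6)^2 + (3.0)^2) = 6.353
  seg2 = sqrt((-5.8)^2 + (-1.5)^2) = 5.9908
Total = 12.3438


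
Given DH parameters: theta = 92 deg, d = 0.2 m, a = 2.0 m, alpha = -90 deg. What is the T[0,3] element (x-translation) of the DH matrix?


T[0,3] = a * cos(theta)
= 2.0 * cos(92 deg)
= 2.0 * -0.0349
= -0.0698


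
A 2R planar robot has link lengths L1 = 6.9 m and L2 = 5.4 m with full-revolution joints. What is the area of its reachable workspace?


r_max = L1 + L2 = 12.3 m
r_min = |L1 - L2| = 1.5 m
Area = pi*(r_max^2 - r_min^2)
= pi*(151.29 - 2.25)
= pi * 149.04
= 468.223 m^2


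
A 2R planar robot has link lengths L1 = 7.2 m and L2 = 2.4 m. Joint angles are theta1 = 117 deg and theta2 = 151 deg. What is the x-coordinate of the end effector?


Convert angles to radians: theta1 = 2.042, theta2 = 2.6354
x = L1*cos(theta1) + L2*cos(theta1+theta2)
x = -3.2687 + -0.0838
x = -3.3525


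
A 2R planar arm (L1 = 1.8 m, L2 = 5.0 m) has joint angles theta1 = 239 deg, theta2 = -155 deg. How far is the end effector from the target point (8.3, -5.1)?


End effector via forward kinematics:
x = L1*cos(t1) + L2*cos(t1+t2) = -0.4044
y = L1*sin(t1) + L2*sin(t1+t2) = 3.4297
Distance to target:
d = sqrt((8.3 - -0.4044)^2 + (-5.1 - 3.4297)^2)
= sqrt(75.767 + 72.7559)
= 12.187 m


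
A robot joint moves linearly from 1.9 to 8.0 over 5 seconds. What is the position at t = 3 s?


s = t/T = 3/5 = 0.6
p(t) = p0 + (pf-p0)*s
= 1.9 + (8.0 - 1.9) * 0.6
= 5.56


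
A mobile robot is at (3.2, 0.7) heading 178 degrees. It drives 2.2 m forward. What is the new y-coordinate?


y_new = y0 + d*sin(theta)
= 0.7 + 2.2*sin(178)
= 0.7 + 0.0768
= 0.7768


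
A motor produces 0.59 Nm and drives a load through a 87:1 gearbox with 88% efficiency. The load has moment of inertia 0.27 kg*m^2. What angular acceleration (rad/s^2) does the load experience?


tau_out = tau_motor * N * eta
= 0.59 * 87 * 0.88 = 45.1704 Nm
alpha = tau_out / I = 45.1704 / 0.27
= 167.2978 rad/s^2


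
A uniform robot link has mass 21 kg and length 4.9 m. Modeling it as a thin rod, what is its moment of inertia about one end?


I = (1/3) * m * L^2
= (1/3) * 21 * 4.9^2
= 0.333333 * 21 * 24.01
= 168.07 kg*m^2


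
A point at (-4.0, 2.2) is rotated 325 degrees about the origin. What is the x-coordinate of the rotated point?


x' = x*cos(theta) - y*sin(theta)
cos(325 deg) = 0.8192, sin(325 deg) = -0.5736
x' = -4.0 * 0.8192 - 2.2 * -0.5736
= -3.2766 - -1.2619
= -2.0147


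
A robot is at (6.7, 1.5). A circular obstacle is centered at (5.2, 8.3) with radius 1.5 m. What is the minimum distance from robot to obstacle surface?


center_dist = sqrt((6.7-5.2)^2 + (1.5-8.3)^2)
= sqrt(2.25 + 46.24)
= 6.9635
min_dist = center_dist - radius = 6.9635 - 1.5 = 5.4635 m


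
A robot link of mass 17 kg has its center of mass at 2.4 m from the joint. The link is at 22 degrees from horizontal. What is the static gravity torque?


tau = m*g*L*cos(angle)
= 17 * 9.81 * 2.4 * cos(22 deg)
= 17 * 9.81 * 2.4 * 0.9272
= 371.1035 Nm


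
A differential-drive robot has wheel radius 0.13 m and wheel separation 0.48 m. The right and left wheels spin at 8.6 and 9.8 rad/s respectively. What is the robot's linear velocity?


vR = r*wR = 0.13*8.6 = 1.118 m/s
vL = r*wL = 0.13*9.8 = 1.274 m/s
v = (vR+vL)/2 = 1.196 m/s
omega = (vR-vL)/L = -0.325 rad/s
linear velocity = 1.196 m/s


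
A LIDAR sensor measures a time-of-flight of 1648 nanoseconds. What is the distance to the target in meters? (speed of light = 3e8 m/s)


tof = 1648 ns = 1.648e-06 s
dist = c * tof / 2
= 3e8 * 1.648e-06 / 2
= 247.2 m


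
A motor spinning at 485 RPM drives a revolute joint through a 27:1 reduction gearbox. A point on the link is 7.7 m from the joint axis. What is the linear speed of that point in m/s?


omega_motor = 485 * 2*pi/60 = 50.7891 rad/s
omega_joint = omega_motor / 27 = 1.8811 rad/s
v = omega_joint * r = 1.8811 * 7.7
= 14.4843 m/s


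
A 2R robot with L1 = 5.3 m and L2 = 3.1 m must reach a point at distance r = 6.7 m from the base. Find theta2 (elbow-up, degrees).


cos(theta2) = (r^2 - L1^2 - L2^2) / (2*L1*L2)
cos(theta2) = (44.89 - 28.09 - 9.61) / 32.86
cos(theta2) = 0.218807
theta2 = 77.361 degrees


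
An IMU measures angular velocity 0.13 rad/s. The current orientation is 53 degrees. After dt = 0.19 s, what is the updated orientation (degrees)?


delta_theta = w * dt = 0.13 * 0.19 = 0.0247 rad
= 1.4152 deg
theta_new = 53 + 1.4152 = 54.4152 deg


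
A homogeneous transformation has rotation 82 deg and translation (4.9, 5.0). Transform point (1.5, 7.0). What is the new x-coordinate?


x' = cos(theta)*px - sin(theta)*py + tx
= 0.1392*1.5 - 0.9903*7.0 + 4.9
= -1.8231


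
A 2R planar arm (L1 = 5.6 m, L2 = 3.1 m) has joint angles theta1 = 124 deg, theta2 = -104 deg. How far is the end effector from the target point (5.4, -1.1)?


End effector via forward kinematics:
x = L1*cos(t1) + L2*cos(t1+t2) = -0.2184
y = L1*sin(t1) + L2*sin(t1+t2) = 5.7029
Distance to target:
d = sqrt((5.4 - -0.2184)^2 + (-1.1 - 5.7029)^2)
= sqrt(31.5668 + 46.2791)
= 8.823 m


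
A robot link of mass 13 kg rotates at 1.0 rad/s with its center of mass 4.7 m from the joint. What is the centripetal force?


F = m * omega^2 * r
= 13 * 1.0^2 * 4.7
= 13 * 1.0 * 4.7
= 61.1 N


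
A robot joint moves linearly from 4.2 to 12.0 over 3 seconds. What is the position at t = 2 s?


s = t/T = 2/3 = 0.6667
p(t) = p0 + (pf-p0)*s
= 4.2 + (12.0 - 4.2) * 0.6667
= 9.4


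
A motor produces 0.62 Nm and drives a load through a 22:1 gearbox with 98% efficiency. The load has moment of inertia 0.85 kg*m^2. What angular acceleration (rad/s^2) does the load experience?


tau_out = tau_motor * N * eta
= 0.62 * 22 * 0.98 = 13.3672 Nm
alpha = tau_out / I = 13.3672 / 0.85
= 15.7261 rad/s^2


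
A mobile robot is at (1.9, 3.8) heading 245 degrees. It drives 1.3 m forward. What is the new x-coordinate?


x_new = x0 + d*cos(theta)
= 1.9 + 1.3*cos(245)
= 1.9 + -0.5494
= 1.3506


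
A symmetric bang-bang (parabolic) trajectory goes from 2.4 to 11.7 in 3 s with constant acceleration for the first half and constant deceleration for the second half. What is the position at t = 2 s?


Symmetric rest-to-rest: each phase covers (pf-p0)/2 in time T/2. 0.5*a*(T/2)^2 = (pf-p0)/2 => a = 4*(pf-p0)/T^2
a = 4*(11.7-2.4)/3^2 = 4.1333
t = 2 is in the deceleration phase (t > T/2).
p = pf - 0.5*a*(T-t)^2 = 11.7 - 0.5*4.1333*1^2
= 9.6333


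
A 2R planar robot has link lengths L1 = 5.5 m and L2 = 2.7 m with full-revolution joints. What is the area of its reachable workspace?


r_max = L1 + L2 = 8.2 m
r_min = |L1 - L2| = 2.8 m
Area = pi*(r_max^2 - r_min^2)
= pi*(67.24 - 7.84)
= pi * 59.4
= 186.6106 m^2


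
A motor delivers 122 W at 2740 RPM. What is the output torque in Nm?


omega = 2740 * 2*pi/60 = 286.9321 rad/s
tau = P / omega = 122 / 286.9321
= 0.4252 Nm


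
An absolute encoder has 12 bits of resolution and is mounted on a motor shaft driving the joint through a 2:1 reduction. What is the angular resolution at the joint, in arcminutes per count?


counts = 2^12 = 4096
effective counts at joint = 4096 * 2 = 8192
resolution = 360*60 / 8192
= 2.6367 arcmin/count


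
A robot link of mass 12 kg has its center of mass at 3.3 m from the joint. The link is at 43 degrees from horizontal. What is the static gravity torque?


tau = m*g*L*cos(angle)
= 12 * 9.81 * 3.3 * cos(43 deg)
= 12 * 9.81 * 3.3 * 0.7314
= 284.1134 Nm


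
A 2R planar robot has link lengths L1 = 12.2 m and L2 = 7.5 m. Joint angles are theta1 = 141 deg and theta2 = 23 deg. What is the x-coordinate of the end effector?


Convert angles to radians: theta1 = 2.4609, theta2 = 0.4014
x = L1*cos(theta1) + L2*cos(theta1+theta2)
x = -9.4812 + -7.2095
x = -16.6906


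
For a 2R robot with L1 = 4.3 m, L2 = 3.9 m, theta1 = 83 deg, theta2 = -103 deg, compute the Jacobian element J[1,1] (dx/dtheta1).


J[1,1] = -L1*sin(t1) - L2*sin(t1+t2)
= -4.3*sin(83) - 3.9*sin(-20)
= -2.9341


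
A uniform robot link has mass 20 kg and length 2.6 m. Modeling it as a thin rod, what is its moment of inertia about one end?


I = (1/3) * m * L^2
= (1/3) * 20 * 2.6^2
= 0.333333 * 20 * 6.76
= 45.0667 kg*m^2


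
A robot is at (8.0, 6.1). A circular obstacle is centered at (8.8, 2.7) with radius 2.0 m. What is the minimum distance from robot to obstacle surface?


center_dist = sqrt((8.0-8.8)^2 + (6.1-2.7)^2)
= sqrt(0.64 + 11.56)
= 3.4928
min_dist = center_dist - radius = 3.4928 - 2.0 = 1.4928 m


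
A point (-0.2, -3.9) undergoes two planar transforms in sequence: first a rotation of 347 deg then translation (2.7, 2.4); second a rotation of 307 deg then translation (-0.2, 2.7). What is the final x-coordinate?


After transform 1:
x1 = cos(347)*-0.2 - sin(347)*-3.9 + 2.7 = 1.6278
y1 = sin(347)*-0.2 + cos(347)*-3.9 + 2.4 = -1.3551
After transform 2:
x2 = cos(307)*1.6278 - sin(307)*-1.3551 + -0.2
= -0.3025


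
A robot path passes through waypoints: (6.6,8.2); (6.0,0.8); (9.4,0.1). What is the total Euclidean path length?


Segment lengths:
  seg1 = sqrt((-0.6)^2 + (-7.4)^2) = 7.4243
  seg2 = sqrt((3.4)^2 + (-0.7)^2) = 3.4713
Total = 10.8956


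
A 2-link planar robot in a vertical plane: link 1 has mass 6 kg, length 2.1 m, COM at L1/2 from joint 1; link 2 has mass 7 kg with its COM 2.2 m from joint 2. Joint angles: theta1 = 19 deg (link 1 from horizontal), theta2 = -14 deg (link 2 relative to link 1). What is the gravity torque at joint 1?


Horizontal distance from joint 1 to link-1 COM:
  x_c1 = (L1/2)*cos(t1) = 1.05 * 0.9455 = 0.9928 m
Horizontal distance from joint 1 to link-2 COM:
  x_c2 = L1*cos(t1) + Lc2*cos(t1+t2)
       = 2.1*0.9455 + 2.2*0.9962 = 4.1772 m
tau1 = m1*g*x_c1 + m2*g*x_c2
     = 6*9.81*0.9928 + 7*9.81*4.1772
     = 58.4359 + 286.8495
     = 345.2854 Nm


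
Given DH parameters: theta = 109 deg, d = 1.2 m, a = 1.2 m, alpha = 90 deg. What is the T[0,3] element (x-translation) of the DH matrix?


T[0,3] = a * cos(theta)
= 1.2 * cos(109 deg)
= 1.2 * -0.3256
= -0.3907


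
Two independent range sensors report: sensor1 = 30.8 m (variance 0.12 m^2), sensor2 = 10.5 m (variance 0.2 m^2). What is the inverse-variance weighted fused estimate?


w1 = (1/var1) / (1/var1 + 1/var2)
   = 8.3333 / (8.3333 + 5.0) = 0.625
w2 = 1 - w1 = 0.375
fused = w1*s1 + w2*s2 = 19.25 + 3.9375
= 23.1875 m


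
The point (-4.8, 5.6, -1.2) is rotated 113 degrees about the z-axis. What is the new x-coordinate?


Rotation about z-axis: x' = x*cos(theta) - y*sin(theta)
= -4.8 * -0.3907 - 5.6 * 0.9205
= -3.2793


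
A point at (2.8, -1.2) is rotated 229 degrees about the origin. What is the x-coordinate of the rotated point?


x' = x*cos(theta) - y*sin(theta)
cos(229 deg) = -0.6561, sin(229 deg) = -0.7547
x' = 2.8 * -0.6561 - -1.2 * -0.7547
= -1.837 - 0.9057
= -2.7426


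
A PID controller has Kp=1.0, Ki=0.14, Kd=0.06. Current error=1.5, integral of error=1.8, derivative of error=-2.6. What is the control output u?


u = Kp*e + Ki*int(e) + Kd*de/dt
= 1.0*1.5 + 0.14*1.8 + 0.06*(-2.6)
= 1.5 + 0.252 + -0.156
= 1.596


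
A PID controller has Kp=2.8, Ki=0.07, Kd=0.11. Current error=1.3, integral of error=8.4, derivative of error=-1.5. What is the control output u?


u = Kp*e + Ki*int(e) + Kd*de/dt
= 2.8*1.3 + 0.07*8.4 + 0.11*(-1.5)
= 3.64 + 0.588 + -0.165
= 4.063


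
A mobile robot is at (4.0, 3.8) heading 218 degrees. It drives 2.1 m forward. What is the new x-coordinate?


x_new = x0 + d*cos(theta)
= 4.0 + 2.1*cos(218)
= 4.0 + -1.6548
= 2.3452


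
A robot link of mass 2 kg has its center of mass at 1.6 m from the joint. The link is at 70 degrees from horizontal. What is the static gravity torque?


tau = m*g*L*cos(angle)
= 2 * 9.81 * 1.6 * cos(70 deg)
= 2 * 9.81 * 1.6 * 0.342
= 10.7367 Nm


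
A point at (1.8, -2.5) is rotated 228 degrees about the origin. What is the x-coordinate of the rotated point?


x' = x*cos(theta) - y*sin(theta)
cos(228 deg) = -0.6691, sin(228 deg) = -0.7431
x' = 1.8 * -0.6691 - -2.5 * -0.7431
= -1.2044 - 1.8579
= -3.0623


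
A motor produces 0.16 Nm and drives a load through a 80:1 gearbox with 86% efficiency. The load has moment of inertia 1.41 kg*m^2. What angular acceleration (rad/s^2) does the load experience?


tau_out = tau_motor * N * eta
= 0.16 * 80 * 0.86 = 11.008 Nm
alpha = tau_out / I = 11.008 / 1.41
= 7.8071 rad/s^2


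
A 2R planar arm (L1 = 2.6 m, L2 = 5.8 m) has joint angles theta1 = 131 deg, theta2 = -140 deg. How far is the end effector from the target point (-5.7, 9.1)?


End effector via forward kinematics:
x = L1*cos(t1) + L2*cos(t1+t2) = 4.0228
y = L1*sin(t1) + L2*sin(t1+t2) = 1.0549
Distance to target:
d = sqrt((-5.7 - 4.0228)^2 + (9.1 - 1.0549)^2)
= sqrt(94.5336 + 64.7232)
= 12.6197 m


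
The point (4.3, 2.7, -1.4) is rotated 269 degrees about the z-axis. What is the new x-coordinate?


Rotation about z-axis: x' = x*cos(theta) - y*sin(theta)
= 4.3 * -0.0175 - 2.7 * -0.9998
= 2.6245


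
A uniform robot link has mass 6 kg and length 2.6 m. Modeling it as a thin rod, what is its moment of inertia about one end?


I = (1/3) * m * L^2
= (1/3) * 6 * 2.6^2
= 0.333333 * 6 * 6.76
= 13.52 kg*m^2


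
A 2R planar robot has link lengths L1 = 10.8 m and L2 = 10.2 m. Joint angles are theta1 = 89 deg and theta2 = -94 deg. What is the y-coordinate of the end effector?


Convert angles to radians: theta1 = 1.5533, theta2 = -1.6406
y = L1*sin(theta1) + L2*sin(theta1+theta2)
y = 10.7984 + -0.889
y = 9.9094


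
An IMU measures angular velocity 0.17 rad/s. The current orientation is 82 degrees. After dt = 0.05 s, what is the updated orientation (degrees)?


delta_theta = w * dt = 0.17 * 0.05 = 0.0085 rad
= 0.487 deg
theta_new = 82 + 0.487 = 82.487 deg


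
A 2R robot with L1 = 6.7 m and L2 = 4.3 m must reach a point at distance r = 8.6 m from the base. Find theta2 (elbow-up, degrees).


cos(theta2) = (r^2 - L1^2 - L2^2) / (2*L1*L2)
cos(theta2) = (73.96 - 44.89 - 18.49) / 57.62
cos(theta2) = 0.183617
theta2 = 79.4195 degrees


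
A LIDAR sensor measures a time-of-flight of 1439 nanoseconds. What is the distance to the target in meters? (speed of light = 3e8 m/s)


tof = 1439 ns = 1.439e-06 s
dist = c * tof / 2
= 3e8 * 1.439e-06 / 2
= 215.85 m


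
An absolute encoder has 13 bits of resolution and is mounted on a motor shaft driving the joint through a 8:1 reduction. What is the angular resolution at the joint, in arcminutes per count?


counts = 2^13 = 8192
effective counts at joint = 8192 * 8 = 65536
resolution = 360*60 / 65536
= 0.3296 arcmin/count


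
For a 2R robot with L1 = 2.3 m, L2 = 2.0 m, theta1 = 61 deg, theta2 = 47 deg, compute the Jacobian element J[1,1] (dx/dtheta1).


J[1,1] = -L1*sin(t1) - L2*sin(t1+t2)
= -2.3*sin(61) - 2.0*sin(108)
= -3.9137


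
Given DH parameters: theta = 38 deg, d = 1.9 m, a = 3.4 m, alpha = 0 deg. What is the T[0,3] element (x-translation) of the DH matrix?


T[0,3] = a * cos(theta)
= 3.4 * cos(38 deg)
= 3.4 * 0.788
= 2.6792


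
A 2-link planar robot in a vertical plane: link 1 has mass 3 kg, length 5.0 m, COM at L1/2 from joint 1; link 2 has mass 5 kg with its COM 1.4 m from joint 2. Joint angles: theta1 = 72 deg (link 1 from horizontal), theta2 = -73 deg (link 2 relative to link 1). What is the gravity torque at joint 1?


Horizontal distance from joint 1 to link-1 COM:
  x_c1 = (L1/2)*cos(t1) = 2.5 * 0.309 = 0.7725 m
Horizontal distance from joint 1 to link-2 COM:
  x_c2 = L1*cos(t1) + Lc2*cos(t1+t2)
       = 5.0*0.309 + 1.4*0.9998 = 2.9449 m
tau1 = m1*g*x_c1 + m2*g*x_c2
     = 3*9.81*0.7725 + 5*9.81*2.9449
     = 22.7359 + 144.446
     = 167.1819 Nm


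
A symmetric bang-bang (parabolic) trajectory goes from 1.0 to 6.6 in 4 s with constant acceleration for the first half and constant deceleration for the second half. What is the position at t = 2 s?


Symmetric rest-to-rest: each phase covers (pf-p0)/2 in time T/2. 0.5*a*(T/2)^2 = (pf-p0)/2 => a = 4*(pf-p0)/T^2
a = 4*(6.6-1.0)/4^2 = 1.4
t = 2 is in the acceleration phase (t <= T/2).
p = p0 + 0.5*a*t^2 = 1.0 + 0.5*1.4*2^2
= 3.8


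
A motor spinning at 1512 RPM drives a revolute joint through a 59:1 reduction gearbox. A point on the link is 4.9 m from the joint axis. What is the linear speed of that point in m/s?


omega_motor = 1512 * 2*pi/60 = 158.3363 rad/s
omega_joint = omega_motor / 59 = 2.6837 rad/s
v = omega_joint * r = 2.6837 * 4.9
= 13.15 m/s


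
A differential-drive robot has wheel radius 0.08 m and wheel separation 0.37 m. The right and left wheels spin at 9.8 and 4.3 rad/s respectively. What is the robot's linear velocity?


vR = r*wR = 0.08*9.8 = 0.784 m/s
vL = r*wL = 0.08*4.3 = 0.344 m/s
v = (vR+vL)/2 = 0.564 m/s
omega = (vR-vL)/L = 1.1892 rad/s
linear velocity = 0.564 m/s


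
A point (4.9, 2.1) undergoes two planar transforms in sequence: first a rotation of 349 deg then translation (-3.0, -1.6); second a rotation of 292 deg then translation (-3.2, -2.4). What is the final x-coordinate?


After transform 1:
x1 = cos(349)*4.9 - sin(349)*2.1 + -3.0 = 2.2107
y1 = sin(349)*4.9 + cos(349)*2.1 + -1.6 = -0.4735
After transform 2:
x2 = cos(292)*2.2107 - sin(292)*-0.4735 + -3.2
= -2.8109


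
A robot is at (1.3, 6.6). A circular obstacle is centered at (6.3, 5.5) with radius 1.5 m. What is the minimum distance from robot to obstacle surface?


center_dist = sqrt((1.3-6.3)^2 + (6.6-5.5)^2)
= sqrt(25.0 + 1.21)
= 5.1196
min_dist = center_dist - radius = 5.1196 - 1.5 = 3.6196 m


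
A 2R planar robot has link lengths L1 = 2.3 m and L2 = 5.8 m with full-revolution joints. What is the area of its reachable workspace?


r_max = L1 + L2 = 8.1 m
r_min = |L1 - L2| = 3.5 m
Area = pi*(r_max^2 - r_min^2)
= pi*(65.61 - 12.25)
= pi * 53.36
= 167.6354 m^2


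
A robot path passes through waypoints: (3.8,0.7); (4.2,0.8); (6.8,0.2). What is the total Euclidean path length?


Segment lengths:
  seg1 = sqrt((0.4)^2 + (0.1)^2) = 0.4123
  seg2 = sqrt((2.6)^2 + (-0.6)^2) = 2.6683
Total = 3.0806


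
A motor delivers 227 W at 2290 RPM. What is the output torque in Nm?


omega = 2290 * 2*pi/60 = 239.8082 rad/s
tau = P / omega = 227 / 239.8082
= 0.9466 Nm


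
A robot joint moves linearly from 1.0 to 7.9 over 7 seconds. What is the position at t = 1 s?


s = t/T = 1/7 = 0.1429
p(t) = p0 + (pf-p0)*s
= 1.0 + (7.9 - 1.0) * 0.1429
= 1.9857


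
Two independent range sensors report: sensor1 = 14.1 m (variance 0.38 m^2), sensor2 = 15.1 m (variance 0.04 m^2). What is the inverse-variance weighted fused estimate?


w1 = (1/var1) / (1/var1 + 1/var2)
   = 2.6316 / (2.6316 + 25.0) = 0.0952
w2 = 1 - w1 = 0.9048
fused = w1*s1 + w2*s2 = 1.3429 + 13.6619
= 15.0048 m


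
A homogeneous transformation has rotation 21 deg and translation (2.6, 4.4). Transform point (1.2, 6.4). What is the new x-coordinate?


x' = cos(theta)*px - sin(theta)*py + tx
= 0.9336*1.2 - 0.3584*6.4 + 2.6
= 1.4267


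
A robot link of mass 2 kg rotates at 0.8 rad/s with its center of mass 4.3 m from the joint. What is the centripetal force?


F = m * omega^2 * r
= 2 * 0.8^2 * 4.3
= 2 * 0.64 * 4.3
= 5.504 N


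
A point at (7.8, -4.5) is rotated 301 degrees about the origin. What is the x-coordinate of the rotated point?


x' = x*cos(theta) - y*sin(theta)
cos(301 deg) = 0.515, sin(301 deg) = -0.8572
x' = 7.8 * 0.515 - -4.5 * -0.8572
= 4.0173 - 3.8573
= 0.16


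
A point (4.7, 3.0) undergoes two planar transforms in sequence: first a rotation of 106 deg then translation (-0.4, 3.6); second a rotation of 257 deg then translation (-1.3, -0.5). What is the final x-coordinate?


After transform 1:
x1 = cos(106)*4.7 - sin(106)*3.0 + -0.4 = -4.5793
y1 = sin(106)*4.7 + cos(106)*3.0 + 3.6 = 7.291
After transform 2:
x2 = cos(257)*-4.5793 - sin(257)*7.291 + -1.3
= 6.8343


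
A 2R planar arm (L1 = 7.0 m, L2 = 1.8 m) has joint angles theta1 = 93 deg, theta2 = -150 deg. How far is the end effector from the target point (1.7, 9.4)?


End effector via forward kinematics:
x = L1*cos(t1) + L2*cos(t1+t2) = 0.614
y = L1*sin(t1) + L2*sin(t1+t2) = 5.4808
Distance to target:
d = sqrt((1.7 - 0.614)^2 + (9.4 - 5.4808)^2)
= sqrt(1.1794 + 15.3601)
= 4.0669 m


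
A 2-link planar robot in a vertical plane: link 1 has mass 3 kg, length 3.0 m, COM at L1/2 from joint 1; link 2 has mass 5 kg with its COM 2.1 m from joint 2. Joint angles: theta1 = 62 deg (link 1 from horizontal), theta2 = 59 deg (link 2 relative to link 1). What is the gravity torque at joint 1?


Horizontal distance from joint 1 to link-1 COM:
  x_c1 = (L1/2)*cos(t1) = 1.5 * 0.4695 = 0.7042 m
Horizontal distance from joint 1 to link-2 COM:
  x_c2 = L1*cos(t1) + Lc2*cos(t1+t2)
       = 3.0*0.4695 + 2.1*-0.515 = 0.3268 m
tau1 = m1*g*x_c1 + m2*g*x_c2
     = 3*9.81*0.7042 + 5*9.81*0.3268
     = 20.7248 + 16.0312
     = 36.7561 Nm


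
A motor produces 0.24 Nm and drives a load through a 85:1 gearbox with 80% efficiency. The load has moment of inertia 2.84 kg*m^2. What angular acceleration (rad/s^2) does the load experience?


tau_out = tau_motor * N * eta
= 0.24 * 85 * 0.8 = 16.32 Nm
alpha = tau_out / I = 16.32 / 2.84
= 5.7465 rad/s^2


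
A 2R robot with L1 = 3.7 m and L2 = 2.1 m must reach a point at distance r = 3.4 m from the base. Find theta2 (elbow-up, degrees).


cos(theta2) = (r^2 - L1^2 - L2^2) / (2*L1*L2)
cos(theta2) = (11.56 - 13.69 - 4.41) / 15.54
cos(theta2) = -0.420849
theta2 = 114.8882 degrees


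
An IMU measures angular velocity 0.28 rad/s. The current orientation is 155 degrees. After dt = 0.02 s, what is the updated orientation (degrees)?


delta_theta = w * dt = 0.28 * 0.02 = 0.0056 rad
= 0.3209 deg
theta_new = 155 + 0.3209 = 155.3209 deg


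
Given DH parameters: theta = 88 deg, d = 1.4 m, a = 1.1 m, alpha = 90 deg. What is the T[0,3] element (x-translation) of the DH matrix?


T[0,3] = a * cos(theta)
= 1.1 * cos(88 deg)
= 1.1 * 0.0349
= 0.0384


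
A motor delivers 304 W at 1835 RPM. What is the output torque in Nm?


omega = 1835 * 2*pi/60 = 192.1608 rad/s
tau = P / omega = 304 / 192.1608
= 1.582 Nm


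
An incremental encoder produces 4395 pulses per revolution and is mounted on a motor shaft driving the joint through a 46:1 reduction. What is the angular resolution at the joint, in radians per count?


counts per rev = 4395
effective counts at joint = 4395 * 46 = 202170
resolution = 2*pi / 202170
= 3.1079e-05 rad/count


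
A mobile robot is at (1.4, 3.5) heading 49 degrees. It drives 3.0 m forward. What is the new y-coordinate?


y_new = y0 + d*sin(theta)
= 3.5 + 3.0*sin(49)
= 3.5 + 2.2641
= 5.7641


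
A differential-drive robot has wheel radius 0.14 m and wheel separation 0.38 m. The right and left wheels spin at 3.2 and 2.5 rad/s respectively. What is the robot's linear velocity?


vR = r*wR = 0.14*3.2 = 0.448 m/s
vL = r*wL = 0.14*2.5 = 0.35 m/s
v = (vR+vL)/2 = 0.399 m/s
omega = (vR-vL)/L = 0.2579 rad/s
linear velocity = 0.399 m/s


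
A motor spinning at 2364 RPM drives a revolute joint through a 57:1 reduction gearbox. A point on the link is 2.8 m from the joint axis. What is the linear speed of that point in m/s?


omega_motor = 2364 * 2*pi/60 = 247.5575 rad/s
omega_joint = omega_motor / 57 = 4.3431 rad/s
v = omega_joint * r = 4.3431 * 2.8
= 12.1607 m/s


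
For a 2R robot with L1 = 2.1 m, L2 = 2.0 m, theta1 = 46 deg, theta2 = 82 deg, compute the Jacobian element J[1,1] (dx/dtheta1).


J[1,1] = -L1*sin(t1) - L2*sin(t1+t2)
= -2.1*sin(46) - 2.0*sin(128)
= -3.0866


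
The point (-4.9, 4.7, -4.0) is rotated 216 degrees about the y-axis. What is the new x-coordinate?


Rotation about y-axis: x' = x*cos(theta) + z*sin(theta)
= -4.9 * -0.809 + -4.0 * -0.5878
= 6.3153


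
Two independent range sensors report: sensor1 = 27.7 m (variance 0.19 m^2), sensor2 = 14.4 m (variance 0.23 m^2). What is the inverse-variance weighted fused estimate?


w1 = (1/var1) / (1/var1 + 1/var2)
   = 5.2632 / (5.2632 + 4.3478) = 0.5476
w2 = 1 - w1 = 0.4524
fused = w1*s1 + w2*s2 = 15.169 + 6.5143
= 21.6833 m


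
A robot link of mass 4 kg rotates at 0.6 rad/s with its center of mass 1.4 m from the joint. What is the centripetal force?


F = m * omega^2 * r
= 4 * 0.6^2 * 1.4
= 4 * 0.36 * 1.4
= 2.016 N


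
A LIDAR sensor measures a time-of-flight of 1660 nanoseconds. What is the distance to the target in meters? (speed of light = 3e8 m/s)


tof = 1660 ns = 1.66e-06 s
dist = c * tof / 2
= 3e8 * 1.66e-06 / 2
= 249.0 m


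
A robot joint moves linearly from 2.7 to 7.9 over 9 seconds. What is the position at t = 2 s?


s = t/T = 2/9 = 0.2222
p(t) = p0 + (pf-p0)*s
= 2.7 + (7.9 - 2.7) * 0.2222
= 3.8556


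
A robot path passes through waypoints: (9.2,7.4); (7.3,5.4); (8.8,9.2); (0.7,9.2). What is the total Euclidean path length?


Segment lengths:
  seg1 = sqrt((-1.9)^2 + (-2.0)^2) = 2.7586
  seg2 = sqrt((1.5)^2 + (3.8)^2) = 4.0853
  seg3 = sqrt((-8.1)^2 + (0.0)^2) = 8.1
Total = 14.944


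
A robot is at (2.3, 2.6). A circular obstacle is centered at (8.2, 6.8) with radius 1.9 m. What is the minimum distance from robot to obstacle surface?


center_dist = sqrt((2.3-8.2)^2 + (2.6-6.8)^2)
= sqrt(34.81 + 17.64)
= 7.2422
min_dist = center_dist - radius = 7.2422 - 1.9 = 5.3422 m


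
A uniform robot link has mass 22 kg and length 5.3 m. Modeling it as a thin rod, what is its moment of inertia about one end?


I = (1/3) * m * L^2
= (1/3) * 22 * 5.3^2
= 0.333333 * 22 * 28.09
= 205.9933 kg*m^2


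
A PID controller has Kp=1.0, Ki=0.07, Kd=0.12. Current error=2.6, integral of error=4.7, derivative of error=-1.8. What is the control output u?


u = Kp*e + Ki*int(e) + Kd*de/dt
= 1.0*2.6 + 0.07*4.7 + 0.12*(-1.8)
= 2.6 + 0.329 + -0.216
= 2.713


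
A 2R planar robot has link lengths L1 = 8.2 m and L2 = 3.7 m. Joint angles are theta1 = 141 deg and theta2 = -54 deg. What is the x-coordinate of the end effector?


Convert angles to radians: theta1 = 2.4609, theta2 = -0.9425
x = L1*cos(theta1) + L2*cos(theta1+theta2)
x = -6.3726 + 0.1936
x = -6.179


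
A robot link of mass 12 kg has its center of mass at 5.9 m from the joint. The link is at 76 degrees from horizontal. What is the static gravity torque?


tau = m*g*L*cos(angle)
= 12 * 9.81 * 5.9 * cos(76 deg)
= 12 * 9.81 * 5.9 * 0.2419
= 168.0264 Nm


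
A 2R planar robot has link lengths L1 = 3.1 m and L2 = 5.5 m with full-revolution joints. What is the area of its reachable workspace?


r_max = L1 + L2 = 8.6 m
r_min = |L1 - L2| = 2.4 m
Area = pi*(r_max^2 - r_min^2)
= pi*(73.96 - 5.76)
= pi * 68.2
= 214.2566 m^2


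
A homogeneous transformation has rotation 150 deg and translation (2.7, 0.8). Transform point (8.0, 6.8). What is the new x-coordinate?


x' = cos(theta)*px - sin(theta)*py + tx
= -0.866*8.0 - 0.5*6.8 + 2.7
= -7.6282


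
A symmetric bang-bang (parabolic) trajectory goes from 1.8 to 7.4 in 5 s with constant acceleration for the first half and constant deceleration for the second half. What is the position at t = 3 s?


Symmetric rest-to-rest: each phase covers (pf-p0)/2 in time T/2. 0.5*a*(T/2)^2 = (pf-p0)/2 => a = 4*(pf-p0)/T^2
a = 4*(7.4-1.8)/5^2 = 0.896
t = 3 is in the deceleration phase (t > T/2).
p = pf - 0.5*a*(T-t)^2 = 7.4 - 0.5*0.896*2^2
= 5.608


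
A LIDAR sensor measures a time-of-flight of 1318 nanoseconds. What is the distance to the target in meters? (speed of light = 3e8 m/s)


tof = 1318 ns = 1.318e-06 s
dist = c * tof / 2
= 3e8 * 1.318e-06 / 2
= 197.7 m


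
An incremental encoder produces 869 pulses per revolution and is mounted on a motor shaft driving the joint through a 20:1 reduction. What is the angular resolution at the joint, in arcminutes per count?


counts per rev = 869
effective counts at joint = 869 * 20 = 17380
resolution = 360*60 / 17380
= 1.2428 arcmin/count


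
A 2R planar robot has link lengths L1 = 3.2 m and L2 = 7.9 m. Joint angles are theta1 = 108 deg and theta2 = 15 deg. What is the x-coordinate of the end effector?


Convert angles to radians: theta1 = 1.885, theta2 = 0.2618
x = L1*cos(theta1) + L2*cos(theta1+theta2)
x = -0.9889 + -4.3026
x = -5.2915


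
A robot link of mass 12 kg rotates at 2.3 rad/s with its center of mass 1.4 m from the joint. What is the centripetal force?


F = m * omega^2 * r
= 12 * 2.3^2 * 1.4
= 12 * 5.29 * 1.4
= 88.872 N


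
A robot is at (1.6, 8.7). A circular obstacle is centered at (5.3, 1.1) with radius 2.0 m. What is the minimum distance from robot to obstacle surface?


center_dist = sqrt((1.6-5.3)^2 + (8.7-1.1)^2)
= sqrt(13.69 + 57.76)
= 8.4528
min_dist = center_dist - radius = 8.4528 - 2.0 = 6.4528 m


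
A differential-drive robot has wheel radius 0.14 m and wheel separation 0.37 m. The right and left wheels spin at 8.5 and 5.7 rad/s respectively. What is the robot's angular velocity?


vR = r*wR = 0.14*8.5 = 1.19 m/s
vL = r*wL = 0.14*5.7 = 0.798 m/s
v = (vR+vL)/2 = 0.994 m/s
omega = (vR-vL)/L = 1.0595 rad/s
angular velocity = 1.0595 rad/s


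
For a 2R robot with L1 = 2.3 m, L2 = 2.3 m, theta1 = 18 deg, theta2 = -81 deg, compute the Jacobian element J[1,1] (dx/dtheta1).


J[1,1] = -L1*sin(t1) - L2*sin(t1+t2)
= -2.3*sin(18) - 2.3*sin(-63)
= 1.3386


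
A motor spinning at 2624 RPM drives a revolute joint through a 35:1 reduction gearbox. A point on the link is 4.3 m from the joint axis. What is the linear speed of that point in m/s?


omega_motor = 2624 * 2*pi/60 = 274.7846 rad/s
omega_joint = omega_motor / 35 = 7.851 rad/s
v = omega_joint * r = 7.851 * 4.3
= 33.7593 m/s


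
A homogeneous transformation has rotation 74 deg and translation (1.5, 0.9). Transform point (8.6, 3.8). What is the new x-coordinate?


x' = cos(theta)*px - sin(theta)*py + tx
= 0.2756*8.6 - 0.9613*3.8 + 1.5
= 0.2177


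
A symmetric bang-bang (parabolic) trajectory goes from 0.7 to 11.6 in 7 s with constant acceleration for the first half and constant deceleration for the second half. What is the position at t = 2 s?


Symmetric rest-to-rest: each phase covers (pf-p0)/2 in time T/2. 0.5*a*(T/2)^2 = (pf-p0)/2 => a = 4*(pf-p0)/T^2
a = 4*(11.6-0.7)/7^2 = 0.8898
t = 2 is in the acceleration phase (t <= T/2).
p = p0 + 0.5*a*t^2 = 0.7 + 0.5*0.8898*2^2
= 2.4796


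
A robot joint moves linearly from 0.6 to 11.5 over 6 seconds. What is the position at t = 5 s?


s = t/T = 5/6 = 0.8333
p(t) = p0 + (pf-p0)*s
= 0.6 + (11.5 - 0.6) * 0.8333
= 9.6833


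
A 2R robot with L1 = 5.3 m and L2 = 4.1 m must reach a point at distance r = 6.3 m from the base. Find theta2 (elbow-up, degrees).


cos(theta2) = (r^2 - L1^2 - L2^2) / (2*L1*L2)
cos(theta2) = (39.69 - 28.09 - 16.81) / 43.46
cos(theta2) = -0.11988
theta2 = 96.8852 degrees


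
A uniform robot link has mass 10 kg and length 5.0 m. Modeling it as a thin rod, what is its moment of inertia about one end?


I = (1/3) * m * L^2
= (1/3) * 10 * 5.0^2
= 0.333333 * 10 * 25.0
= 83.3333 kg*m^2


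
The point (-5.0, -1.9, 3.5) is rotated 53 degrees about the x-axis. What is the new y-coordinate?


Rotation about x-axis: y' = y*cos(theta) - z*sin(theta)
= -1.9 * 0.6018 - 3.5 * 0.7986
= -3.9387


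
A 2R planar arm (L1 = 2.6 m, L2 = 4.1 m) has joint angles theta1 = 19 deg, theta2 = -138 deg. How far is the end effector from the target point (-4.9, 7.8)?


End effector via forward kinematics:
x = L1*cos(t1) + L2*cos(t1+t2) = 0.4706
y = L1*sin(t1) + L2*sin(t1+t2) = -2.7395
Distance to target:
d = sqrt((-4.9 - 0.4706)^2 + (7.8 - -2.7395)^2)
= sqrt(28.8437 + 111.0803)
= 11.8289 m


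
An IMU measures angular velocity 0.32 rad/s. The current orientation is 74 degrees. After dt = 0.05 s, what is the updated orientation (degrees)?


delta_theta = w * dt = 0.32 * 0.05 = 0.016 rad
= 0.9167 deg
theta_new = 74 + 0.9167 = 74.9167 deg


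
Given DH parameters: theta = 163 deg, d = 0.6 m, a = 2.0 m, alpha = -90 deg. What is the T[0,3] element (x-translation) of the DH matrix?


T[0,3] = a * cos(theta)
= 2.0 * cos(163 deg)
= 2.0 * -0.9563
= -1.9126


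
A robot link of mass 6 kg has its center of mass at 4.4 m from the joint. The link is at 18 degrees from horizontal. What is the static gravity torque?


tau = m*g*L*cos(angle)
= 6 * 9.81 * 4.4 * cos(18 deg)
= 6 * 9.81 * 4.4 * 0.9511
= 246.3084 Nm


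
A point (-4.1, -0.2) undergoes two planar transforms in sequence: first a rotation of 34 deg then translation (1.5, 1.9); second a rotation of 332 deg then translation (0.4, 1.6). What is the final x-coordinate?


After transform 1:
x1 = cos(34)*-4.1 - sin(34)*-0.2 + 1.5 = -1.7872
y1 = sin(34)*-4.1 + cos(34)*-0.2 + 1.9 = -0.5585
After transform 2:
x2 = cos(332)*-1.7872 - sin(332)*-0.5585 + 0.4
= -1.4402


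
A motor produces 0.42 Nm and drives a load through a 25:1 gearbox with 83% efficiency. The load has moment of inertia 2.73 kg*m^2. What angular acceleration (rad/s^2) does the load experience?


tau_out = tau_motor * N * eta
= 0.42 * 25 * 0.83 = 8.715 Nm
alpha = tau_out / I = 8.715 / 2.73
= 3.1923 rad/s^2
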